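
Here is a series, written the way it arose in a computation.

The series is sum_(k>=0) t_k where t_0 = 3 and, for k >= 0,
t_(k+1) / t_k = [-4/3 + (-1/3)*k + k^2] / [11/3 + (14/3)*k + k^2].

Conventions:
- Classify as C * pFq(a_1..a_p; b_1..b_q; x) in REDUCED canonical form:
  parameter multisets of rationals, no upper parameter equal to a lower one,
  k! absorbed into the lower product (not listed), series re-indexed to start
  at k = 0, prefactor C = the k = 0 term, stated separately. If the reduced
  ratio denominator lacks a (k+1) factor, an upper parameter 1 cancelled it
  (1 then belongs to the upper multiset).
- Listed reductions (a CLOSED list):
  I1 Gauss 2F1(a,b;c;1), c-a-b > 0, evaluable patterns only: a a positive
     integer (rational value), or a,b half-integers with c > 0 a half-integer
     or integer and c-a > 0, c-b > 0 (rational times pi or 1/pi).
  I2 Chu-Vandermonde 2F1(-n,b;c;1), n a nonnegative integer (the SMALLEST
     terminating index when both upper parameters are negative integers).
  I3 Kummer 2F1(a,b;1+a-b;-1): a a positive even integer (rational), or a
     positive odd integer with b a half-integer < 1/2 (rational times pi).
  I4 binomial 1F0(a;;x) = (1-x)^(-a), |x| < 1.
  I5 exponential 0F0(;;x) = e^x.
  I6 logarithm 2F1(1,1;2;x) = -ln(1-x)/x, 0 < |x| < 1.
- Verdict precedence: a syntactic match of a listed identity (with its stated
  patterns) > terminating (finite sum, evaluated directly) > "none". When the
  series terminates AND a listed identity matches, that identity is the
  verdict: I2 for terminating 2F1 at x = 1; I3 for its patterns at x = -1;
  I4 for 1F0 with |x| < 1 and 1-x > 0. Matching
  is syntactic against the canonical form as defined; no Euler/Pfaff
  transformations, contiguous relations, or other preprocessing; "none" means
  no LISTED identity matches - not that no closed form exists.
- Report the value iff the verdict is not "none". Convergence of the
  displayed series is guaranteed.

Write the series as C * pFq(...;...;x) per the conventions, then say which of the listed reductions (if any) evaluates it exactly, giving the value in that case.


The tell: t_0 being 3, the expanded ratio factors over Q; C = 3, roots give parameters.
Ratio: r(k) = 1 * (k-4/3) (k+1) / [(k+11/3) (k+1)] - poly over poly, x = 1 from leading terms; C = 3 at k = 0.

At argument 1: a 2F1 with upper {-4/3, 1}, lower {11/3}, scaled by C = 3. Verdict: Gauss's theorem (I1) applies (x = 1: the Gamma ratio telescopes since c-a-b = 4 > 0 and a = 1 in Z>0). Hence: 2.


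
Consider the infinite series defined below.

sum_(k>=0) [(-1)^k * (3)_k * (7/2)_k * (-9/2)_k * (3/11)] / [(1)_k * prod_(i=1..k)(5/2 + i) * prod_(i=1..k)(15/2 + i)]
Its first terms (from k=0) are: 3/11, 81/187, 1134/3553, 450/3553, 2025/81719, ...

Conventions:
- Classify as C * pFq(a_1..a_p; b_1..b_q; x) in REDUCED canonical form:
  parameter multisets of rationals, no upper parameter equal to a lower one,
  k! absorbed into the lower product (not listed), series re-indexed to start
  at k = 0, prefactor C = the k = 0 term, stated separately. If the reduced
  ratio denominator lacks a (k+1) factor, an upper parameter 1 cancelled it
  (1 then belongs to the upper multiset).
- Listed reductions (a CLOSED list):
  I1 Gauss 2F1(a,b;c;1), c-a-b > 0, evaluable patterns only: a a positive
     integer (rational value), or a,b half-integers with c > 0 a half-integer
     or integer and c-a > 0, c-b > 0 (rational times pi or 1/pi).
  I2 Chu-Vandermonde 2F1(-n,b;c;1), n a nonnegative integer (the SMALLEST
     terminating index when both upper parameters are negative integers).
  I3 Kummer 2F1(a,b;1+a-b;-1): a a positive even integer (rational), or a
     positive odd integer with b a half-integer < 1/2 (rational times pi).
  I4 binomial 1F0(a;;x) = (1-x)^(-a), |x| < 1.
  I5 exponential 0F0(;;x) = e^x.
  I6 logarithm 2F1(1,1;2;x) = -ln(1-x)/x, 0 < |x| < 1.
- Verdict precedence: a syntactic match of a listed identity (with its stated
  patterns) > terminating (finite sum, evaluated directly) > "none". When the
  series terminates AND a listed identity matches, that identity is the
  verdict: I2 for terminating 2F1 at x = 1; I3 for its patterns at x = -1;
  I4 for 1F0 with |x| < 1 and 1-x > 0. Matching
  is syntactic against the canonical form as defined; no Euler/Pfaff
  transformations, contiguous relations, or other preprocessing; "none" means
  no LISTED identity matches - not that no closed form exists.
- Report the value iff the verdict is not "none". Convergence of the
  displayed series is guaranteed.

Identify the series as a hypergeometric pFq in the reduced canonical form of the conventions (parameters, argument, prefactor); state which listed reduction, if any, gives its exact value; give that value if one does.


This is 3/11 * 2F1(-9/2, 3; 17/2; -1) in reduced canonical form. Verdict: Kummer's theorem (I3) applies (x = -1; c = 17/2 equals 1+a-b for upper {-9/2, 3}: listed pattern). Hence: (12285/32768) * pi.

First insight: x = (-1) and (1)_k (C = 3/11) is k! itself.
Ratio: r(k) = (-1) * (k-9/2) (k+3) / [(k+17/2) (k+1)] - rational in k. x = (-1); t_0 = 3/11; negate the roots.


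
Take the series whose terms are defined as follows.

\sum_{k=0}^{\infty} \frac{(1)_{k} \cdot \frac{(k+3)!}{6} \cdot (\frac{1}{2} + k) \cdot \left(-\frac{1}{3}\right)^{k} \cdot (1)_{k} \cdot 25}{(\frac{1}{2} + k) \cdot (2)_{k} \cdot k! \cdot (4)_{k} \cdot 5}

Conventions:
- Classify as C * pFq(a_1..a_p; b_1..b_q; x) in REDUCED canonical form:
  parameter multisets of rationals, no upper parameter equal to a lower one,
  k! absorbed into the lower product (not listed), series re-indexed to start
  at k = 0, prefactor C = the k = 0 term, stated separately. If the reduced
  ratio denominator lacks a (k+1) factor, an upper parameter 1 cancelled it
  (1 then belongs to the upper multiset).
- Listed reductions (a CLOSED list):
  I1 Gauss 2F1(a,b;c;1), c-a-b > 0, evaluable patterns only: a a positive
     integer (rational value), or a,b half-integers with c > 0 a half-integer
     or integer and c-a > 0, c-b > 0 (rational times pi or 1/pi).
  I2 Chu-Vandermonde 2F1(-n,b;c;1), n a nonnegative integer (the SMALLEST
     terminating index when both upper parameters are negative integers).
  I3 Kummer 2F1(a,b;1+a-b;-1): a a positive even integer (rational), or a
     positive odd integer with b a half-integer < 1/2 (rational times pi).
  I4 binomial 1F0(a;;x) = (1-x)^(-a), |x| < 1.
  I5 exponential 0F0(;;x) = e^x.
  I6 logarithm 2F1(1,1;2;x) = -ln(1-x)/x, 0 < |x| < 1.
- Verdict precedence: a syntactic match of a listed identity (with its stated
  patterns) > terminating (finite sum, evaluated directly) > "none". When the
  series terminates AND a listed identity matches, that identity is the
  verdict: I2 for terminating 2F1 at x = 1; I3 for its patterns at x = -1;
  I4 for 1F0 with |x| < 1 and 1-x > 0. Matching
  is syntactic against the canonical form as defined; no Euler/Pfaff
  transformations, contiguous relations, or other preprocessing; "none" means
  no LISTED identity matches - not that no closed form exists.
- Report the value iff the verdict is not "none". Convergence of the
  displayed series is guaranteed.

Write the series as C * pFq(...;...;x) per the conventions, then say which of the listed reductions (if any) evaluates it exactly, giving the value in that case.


Key step: t_0 = 5 here, and the constant factors (C = 5, x = -1/3) combine into one prefactor.
Consecutive-term ratio: r(k) = -\frac{1}{3} * (k+1) (k+1) / [(k+2) (k+1)] ; factor over Q: parameters, x = -\frac{1}{3}, and C = 5.

Classification (C = 5): 2F1 with upper {1, 1}, lower {2}, argument x = -\frac{1}{3}. Verdict: the I6 logarithm reduction matches (the logarithm: parameters (1,1;2), x = -\frac{1}{3}). Value: 15 \cdot \ln\left(\frac{4}{3}\right).


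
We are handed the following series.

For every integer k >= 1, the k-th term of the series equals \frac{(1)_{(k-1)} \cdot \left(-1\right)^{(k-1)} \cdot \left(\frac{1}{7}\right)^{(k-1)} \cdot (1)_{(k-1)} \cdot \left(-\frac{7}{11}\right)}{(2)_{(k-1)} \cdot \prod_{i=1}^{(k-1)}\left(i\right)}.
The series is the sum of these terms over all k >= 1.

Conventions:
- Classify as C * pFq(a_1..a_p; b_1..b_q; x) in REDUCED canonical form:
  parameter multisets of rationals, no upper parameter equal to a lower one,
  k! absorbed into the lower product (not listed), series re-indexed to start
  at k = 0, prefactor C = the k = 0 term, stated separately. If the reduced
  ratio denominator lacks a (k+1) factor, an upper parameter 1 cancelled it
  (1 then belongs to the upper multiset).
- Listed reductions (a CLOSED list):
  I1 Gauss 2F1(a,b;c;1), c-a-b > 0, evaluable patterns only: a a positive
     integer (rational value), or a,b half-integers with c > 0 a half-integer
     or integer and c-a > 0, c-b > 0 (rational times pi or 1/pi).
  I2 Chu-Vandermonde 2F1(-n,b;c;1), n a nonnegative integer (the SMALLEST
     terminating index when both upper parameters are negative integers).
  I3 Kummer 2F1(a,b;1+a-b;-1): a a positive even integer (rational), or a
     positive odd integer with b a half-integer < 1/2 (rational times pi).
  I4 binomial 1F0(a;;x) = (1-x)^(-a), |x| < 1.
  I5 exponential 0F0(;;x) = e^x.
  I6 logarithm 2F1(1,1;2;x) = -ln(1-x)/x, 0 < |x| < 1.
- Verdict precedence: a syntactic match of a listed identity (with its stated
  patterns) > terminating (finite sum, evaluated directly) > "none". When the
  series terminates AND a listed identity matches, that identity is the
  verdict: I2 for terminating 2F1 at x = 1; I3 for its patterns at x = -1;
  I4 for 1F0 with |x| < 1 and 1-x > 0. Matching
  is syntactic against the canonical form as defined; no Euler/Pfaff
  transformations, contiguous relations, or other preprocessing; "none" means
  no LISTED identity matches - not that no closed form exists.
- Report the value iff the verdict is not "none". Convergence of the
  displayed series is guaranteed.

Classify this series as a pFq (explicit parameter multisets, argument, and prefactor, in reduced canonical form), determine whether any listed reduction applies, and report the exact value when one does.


Reduced: x = -\frac{1}{7}, 2F1, upper = {1, 1}, lower = {2}, C = -\frac{7}{11}. Verdict: logarithm (I6) fires (the logarithm: parameters (1,1;2), x = -\frac{1}{7}). Sum: \left(-\frac{49}{11}\right) \cdot \ln\left(\frac{8}{7}\right).

Key step: t_0 = -\frac{7}{11} here, and the (-1)^k factor (C = -7/11) folds into the argument's sign.
Term ratio: r(k) = -\frac{1}{7} * (k+1) (k+1) / [(k+2) (k+1)] ; factor over Q: parameters, x = -\frac{1}{7}, and C = -\frac{7}{11}.


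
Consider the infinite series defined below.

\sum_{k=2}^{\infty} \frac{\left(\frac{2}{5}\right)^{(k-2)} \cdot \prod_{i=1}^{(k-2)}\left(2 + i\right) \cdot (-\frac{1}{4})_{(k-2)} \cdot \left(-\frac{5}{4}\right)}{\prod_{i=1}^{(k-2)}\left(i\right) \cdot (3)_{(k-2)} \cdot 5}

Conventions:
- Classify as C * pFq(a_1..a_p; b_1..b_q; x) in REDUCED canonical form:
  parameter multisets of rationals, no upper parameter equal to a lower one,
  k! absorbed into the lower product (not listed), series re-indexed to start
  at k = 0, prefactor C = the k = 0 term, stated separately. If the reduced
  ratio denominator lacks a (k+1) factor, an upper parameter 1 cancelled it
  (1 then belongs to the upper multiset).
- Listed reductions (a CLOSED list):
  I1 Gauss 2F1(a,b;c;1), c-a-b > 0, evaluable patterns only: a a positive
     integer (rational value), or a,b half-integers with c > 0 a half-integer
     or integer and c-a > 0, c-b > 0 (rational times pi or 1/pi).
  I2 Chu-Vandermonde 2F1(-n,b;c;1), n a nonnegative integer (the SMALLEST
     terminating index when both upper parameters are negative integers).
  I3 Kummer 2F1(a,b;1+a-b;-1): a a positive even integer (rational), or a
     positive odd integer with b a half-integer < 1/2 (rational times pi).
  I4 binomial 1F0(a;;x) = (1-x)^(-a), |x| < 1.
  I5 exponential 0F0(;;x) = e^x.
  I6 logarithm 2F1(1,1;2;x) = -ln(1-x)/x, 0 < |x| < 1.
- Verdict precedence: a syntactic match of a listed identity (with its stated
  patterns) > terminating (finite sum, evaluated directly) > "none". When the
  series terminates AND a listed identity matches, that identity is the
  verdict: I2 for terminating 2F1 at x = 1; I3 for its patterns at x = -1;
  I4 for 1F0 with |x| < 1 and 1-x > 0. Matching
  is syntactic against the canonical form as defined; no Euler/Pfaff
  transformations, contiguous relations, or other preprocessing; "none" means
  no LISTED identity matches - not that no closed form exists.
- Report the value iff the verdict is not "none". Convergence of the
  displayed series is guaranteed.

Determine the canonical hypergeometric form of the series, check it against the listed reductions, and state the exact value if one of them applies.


Classification (C = -\frac{1}{4}): 1F0 with upper {-\frac{1}{4}}, lower {-}, argument x = \frac{2}{5}. Verdict: binomial (I4) applies (the 1F0 binomial series: exponent 1/4, x = \frac{2}{5}). Hence: \left(-\frac{1}{4}\right) \cdot \left(\frac{3}{5}\right)^{\frac{1}{4}}.

Structural cue: x = \frac{2}{5} and the product of the first k integers (prefactor -1/4) is k!.
Step ratio: r(k) = \frac{2}{5} * (k-\frac{1}{4}) / [(k+1)] - rational in k, leading ratio \frac{2}{5}; with t_0 = -\frac{1}{4}, classification follows.


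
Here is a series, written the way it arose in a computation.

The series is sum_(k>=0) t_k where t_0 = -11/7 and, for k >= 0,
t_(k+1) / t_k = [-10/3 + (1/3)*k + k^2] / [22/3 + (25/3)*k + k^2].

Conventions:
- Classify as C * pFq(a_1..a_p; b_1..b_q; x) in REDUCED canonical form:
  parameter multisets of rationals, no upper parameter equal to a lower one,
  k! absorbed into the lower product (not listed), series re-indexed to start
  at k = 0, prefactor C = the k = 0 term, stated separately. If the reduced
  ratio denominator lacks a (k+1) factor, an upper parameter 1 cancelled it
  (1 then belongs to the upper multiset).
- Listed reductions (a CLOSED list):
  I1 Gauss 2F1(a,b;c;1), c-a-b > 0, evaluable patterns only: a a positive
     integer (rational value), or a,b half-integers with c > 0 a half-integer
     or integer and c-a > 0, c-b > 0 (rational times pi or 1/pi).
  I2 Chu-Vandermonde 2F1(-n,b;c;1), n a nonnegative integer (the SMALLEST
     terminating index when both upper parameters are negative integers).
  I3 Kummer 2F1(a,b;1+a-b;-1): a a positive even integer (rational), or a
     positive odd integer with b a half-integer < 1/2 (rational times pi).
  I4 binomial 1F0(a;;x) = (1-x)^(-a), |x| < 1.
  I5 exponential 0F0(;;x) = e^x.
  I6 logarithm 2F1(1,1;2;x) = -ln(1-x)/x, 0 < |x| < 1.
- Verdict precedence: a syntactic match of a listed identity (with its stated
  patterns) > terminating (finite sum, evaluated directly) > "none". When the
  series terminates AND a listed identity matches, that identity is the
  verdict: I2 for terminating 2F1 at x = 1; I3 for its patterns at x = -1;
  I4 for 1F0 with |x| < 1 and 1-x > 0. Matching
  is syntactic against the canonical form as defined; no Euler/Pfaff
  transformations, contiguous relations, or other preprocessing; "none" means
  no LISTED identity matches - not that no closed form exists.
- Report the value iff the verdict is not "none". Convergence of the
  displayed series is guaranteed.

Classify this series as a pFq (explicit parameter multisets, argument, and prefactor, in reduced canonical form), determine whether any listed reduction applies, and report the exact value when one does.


Reduced: x = 1, 2F1, upper = {-5/3, 2}, lower = {22/3}, C = -11/7. Verdict: the Gauss summation I1 matches (x = 1: the Gamma ratio telescopes since c-a-b = 7 > 0 and a = 2 in Z>0). Its exact value is -418/441.

Key step: x = 1 and roots of the ratio polynomials (prefactor -11/7) are the negated parameters.
Step ratio: r(k) = 1 * (k-5/3) (k+2) / [(k+22/3) (k+1)] ; factor over Q: parameters, x = 1, and C = -11/7.


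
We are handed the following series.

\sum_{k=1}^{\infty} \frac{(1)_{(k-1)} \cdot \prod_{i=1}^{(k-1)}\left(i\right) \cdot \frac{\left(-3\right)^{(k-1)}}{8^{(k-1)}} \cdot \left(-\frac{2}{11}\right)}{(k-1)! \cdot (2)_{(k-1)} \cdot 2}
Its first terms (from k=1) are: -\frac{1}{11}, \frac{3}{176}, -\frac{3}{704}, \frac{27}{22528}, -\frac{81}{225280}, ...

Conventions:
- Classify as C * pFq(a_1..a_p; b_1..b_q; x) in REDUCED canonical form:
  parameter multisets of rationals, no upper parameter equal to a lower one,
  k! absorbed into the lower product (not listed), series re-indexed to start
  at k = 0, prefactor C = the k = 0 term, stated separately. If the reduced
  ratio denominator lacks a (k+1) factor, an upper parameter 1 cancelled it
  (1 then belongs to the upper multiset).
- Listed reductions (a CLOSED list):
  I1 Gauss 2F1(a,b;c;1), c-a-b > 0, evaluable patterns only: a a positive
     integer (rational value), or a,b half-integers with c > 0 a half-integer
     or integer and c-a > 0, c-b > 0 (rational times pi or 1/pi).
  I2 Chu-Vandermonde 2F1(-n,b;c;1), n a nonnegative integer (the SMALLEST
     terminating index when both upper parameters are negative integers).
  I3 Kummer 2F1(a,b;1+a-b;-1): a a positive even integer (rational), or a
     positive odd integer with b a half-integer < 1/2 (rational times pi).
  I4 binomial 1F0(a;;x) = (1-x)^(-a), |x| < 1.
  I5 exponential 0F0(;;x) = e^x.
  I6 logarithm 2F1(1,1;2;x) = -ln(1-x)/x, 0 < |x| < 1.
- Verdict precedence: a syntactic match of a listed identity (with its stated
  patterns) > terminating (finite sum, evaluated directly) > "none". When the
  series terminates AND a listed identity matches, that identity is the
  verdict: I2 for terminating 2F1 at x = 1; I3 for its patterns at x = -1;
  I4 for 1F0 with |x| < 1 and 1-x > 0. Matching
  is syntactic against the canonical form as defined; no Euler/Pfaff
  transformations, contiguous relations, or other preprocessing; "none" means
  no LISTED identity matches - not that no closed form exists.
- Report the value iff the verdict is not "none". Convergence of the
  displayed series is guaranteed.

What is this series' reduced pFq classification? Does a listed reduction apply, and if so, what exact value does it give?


The tell: t_0 being -\frac{1}{11}, the two geometric factors (prefactor -1/11) combine into one argument.
Term ratio: r(k) = -\frac{3}{8} * (k+1) (k+1) / [(k+2) (k+1)] - poly over poly, x = -\frac{3}{8} from leading terms; C = -\frac{1}{11} at k = 0.

x = -\frac{3}{8} here; the reduced form reads 2F1, upper {1, 1}, lower {2}, C = -\frac{1}{11}. Verdict (x = -\frac{3}{8}): logarithm (I6) applies (the logarithm: parameters (1,1;2), x = -\frac{3}{8}). Its exact value is \left(-\frac{8}{33}\right) \cdot \ln\left(\frac{11}{8}\right).


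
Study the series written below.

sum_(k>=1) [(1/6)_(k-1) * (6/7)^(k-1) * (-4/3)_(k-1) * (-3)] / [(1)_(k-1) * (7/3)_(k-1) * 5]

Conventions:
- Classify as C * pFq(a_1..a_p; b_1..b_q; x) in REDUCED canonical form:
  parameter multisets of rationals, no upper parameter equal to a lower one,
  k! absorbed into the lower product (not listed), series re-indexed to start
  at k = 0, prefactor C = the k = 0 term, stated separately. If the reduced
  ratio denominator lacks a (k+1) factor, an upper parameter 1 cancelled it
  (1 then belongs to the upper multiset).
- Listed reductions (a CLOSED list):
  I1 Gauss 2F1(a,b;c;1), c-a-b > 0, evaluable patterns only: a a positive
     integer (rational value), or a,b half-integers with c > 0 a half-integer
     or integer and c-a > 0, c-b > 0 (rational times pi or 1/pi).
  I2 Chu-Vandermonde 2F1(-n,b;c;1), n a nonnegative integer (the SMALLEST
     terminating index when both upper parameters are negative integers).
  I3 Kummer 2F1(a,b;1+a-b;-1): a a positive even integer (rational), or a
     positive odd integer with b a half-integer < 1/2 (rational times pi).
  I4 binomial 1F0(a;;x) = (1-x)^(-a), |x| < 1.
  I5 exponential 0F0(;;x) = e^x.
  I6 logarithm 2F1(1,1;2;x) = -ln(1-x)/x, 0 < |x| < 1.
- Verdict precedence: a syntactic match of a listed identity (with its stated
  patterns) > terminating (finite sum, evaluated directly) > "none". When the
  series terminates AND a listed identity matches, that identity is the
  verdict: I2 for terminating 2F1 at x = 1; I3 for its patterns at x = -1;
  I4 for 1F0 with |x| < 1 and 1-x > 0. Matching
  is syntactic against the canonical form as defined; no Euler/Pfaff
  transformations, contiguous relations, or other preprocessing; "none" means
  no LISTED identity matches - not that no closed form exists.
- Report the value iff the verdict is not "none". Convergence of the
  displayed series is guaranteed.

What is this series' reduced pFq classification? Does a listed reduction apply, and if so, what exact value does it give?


The series (x = 6/7) is 2F1: upper {-4/3, 1/6}, lower {7/3}, prefactor -3/5. Verdict: none. No listed pattern accepts 2F1(-4/3, 1/6; 7/3; 6/7).

Key observation: from the first term -3/5: (1)_k (C = -3/5, x = 6/7) is k! itself.
Term ratio: r(k) = (6/7) * (k-4/3) (k+1/6) / [(k+7/3) (k+1)] ; factor over Q: parameters, x = (6/7), and C = -3/5.


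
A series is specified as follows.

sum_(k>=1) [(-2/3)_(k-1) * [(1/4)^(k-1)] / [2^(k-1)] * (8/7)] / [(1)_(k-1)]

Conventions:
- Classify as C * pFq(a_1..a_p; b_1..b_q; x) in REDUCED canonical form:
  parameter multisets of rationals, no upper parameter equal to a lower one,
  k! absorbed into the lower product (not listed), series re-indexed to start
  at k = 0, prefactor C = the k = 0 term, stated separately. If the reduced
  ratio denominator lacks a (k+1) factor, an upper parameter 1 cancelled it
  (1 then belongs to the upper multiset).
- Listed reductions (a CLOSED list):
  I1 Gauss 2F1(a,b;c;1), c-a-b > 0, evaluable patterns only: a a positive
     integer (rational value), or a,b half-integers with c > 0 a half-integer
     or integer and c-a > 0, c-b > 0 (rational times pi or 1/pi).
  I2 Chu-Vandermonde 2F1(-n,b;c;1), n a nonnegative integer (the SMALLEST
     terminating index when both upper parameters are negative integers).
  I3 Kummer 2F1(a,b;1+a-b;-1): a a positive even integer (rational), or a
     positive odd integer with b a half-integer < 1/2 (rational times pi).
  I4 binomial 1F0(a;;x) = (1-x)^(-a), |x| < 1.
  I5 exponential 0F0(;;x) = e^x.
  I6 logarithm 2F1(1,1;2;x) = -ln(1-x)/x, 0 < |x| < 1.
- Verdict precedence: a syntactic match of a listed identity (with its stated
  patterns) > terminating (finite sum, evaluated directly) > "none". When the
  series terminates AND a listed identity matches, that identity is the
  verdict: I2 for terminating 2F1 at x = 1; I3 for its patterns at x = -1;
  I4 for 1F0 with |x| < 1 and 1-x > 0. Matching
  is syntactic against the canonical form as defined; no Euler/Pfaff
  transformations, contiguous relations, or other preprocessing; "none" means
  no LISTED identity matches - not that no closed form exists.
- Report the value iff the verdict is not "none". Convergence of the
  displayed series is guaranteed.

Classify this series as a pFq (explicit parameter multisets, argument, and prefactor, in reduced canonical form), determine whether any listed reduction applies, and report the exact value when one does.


Classification (C = 8/7): 1F0 with upper {-2/3}, lower {-}, argument x = 1/8. Verdict: the binomial series (I4) fires (the 1F0 binomial series: exponent 2/3, x = 1/8). Hence: (8/7) * (7/8)^(2/3).

Key step: t_0 = 8/7 here, and (1)_k (C = 8/7) is k! itself.
Ratio: r(k) = (1/8) * (k-2/3) / [(k+1)] - rational; roots negated = parameters, x = (1/8), C = 8/7.


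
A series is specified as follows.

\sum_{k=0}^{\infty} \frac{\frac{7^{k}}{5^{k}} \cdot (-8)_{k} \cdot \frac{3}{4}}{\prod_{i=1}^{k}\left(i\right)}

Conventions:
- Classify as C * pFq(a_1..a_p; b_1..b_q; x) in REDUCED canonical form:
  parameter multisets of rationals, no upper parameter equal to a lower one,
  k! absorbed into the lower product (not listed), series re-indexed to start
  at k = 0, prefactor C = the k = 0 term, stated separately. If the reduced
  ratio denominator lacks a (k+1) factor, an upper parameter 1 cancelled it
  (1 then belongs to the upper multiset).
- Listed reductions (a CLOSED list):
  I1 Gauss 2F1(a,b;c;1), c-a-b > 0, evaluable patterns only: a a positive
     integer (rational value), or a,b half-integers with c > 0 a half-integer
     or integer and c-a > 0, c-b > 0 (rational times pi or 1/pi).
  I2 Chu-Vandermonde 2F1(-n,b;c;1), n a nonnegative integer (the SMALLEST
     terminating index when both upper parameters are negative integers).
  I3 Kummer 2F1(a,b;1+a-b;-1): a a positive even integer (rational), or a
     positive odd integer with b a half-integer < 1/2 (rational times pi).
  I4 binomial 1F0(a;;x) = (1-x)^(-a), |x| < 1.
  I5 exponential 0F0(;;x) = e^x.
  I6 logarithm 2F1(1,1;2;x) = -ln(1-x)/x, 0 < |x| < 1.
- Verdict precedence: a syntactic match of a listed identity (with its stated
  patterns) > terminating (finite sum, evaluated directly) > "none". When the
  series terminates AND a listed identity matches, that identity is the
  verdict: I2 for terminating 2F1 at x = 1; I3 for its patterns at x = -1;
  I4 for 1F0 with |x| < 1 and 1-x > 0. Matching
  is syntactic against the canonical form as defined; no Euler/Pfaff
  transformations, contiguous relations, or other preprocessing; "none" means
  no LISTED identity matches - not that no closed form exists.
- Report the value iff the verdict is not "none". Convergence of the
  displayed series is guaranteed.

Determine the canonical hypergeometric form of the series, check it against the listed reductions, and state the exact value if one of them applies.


Classification (C = \frac{3}{4}): 1F0 with upper {-8}, lower {-}, argument x = \frac{7}{5}. Verdict: terminating - the sum ends at index 8 because -8 is a negative integer; exact evaluation follows. Sum: \frac{192}{390625}.

Key observation: t_0 = \frac{3}{4} here, and the two geometric factors (prefactor 3/4) combine into one argument.
Step ratio: r(k) = \frac{7}{5} * (k-8) / [(k+1)] - poly over poly, x = \frac{7}{5} from leading terms; C = \frac{3}{4} at k = 0.


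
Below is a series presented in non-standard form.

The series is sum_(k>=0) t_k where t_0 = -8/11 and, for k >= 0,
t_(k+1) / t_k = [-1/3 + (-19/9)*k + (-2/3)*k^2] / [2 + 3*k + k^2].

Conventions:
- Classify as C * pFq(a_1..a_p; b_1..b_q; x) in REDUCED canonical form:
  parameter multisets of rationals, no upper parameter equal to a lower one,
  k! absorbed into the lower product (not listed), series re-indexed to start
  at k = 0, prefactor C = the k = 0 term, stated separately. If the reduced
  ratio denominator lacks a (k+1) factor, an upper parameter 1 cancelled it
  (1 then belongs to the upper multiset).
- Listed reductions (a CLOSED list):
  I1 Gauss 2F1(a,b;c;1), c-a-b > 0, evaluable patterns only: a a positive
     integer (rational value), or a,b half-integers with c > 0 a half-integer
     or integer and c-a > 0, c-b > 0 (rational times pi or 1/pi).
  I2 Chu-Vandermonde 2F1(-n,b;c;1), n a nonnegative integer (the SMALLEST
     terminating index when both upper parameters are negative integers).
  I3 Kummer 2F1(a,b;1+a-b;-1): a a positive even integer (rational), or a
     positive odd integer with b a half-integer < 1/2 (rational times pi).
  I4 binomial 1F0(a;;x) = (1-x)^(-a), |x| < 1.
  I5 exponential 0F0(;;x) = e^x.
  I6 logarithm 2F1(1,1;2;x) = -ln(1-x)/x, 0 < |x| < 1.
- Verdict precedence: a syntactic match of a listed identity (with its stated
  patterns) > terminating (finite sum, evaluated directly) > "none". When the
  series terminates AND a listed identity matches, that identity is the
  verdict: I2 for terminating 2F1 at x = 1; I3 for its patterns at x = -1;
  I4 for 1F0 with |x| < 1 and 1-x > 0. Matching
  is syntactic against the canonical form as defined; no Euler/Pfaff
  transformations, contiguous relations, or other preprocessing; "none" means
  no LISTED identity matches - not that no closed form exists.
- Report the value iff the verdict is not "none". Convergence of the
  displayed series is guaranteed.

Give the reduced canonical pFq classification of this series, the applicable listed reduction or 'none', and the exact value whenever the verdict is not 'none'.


Reduced: x = -2/3, 2F1, upper = {1/6, 3}, lower = {2}, C = -8/11. Verdict: none. A 2F1 with upper {1/6, 3} fits none of I1-I6 at x = -2/3; the sum runs forever.

First insight: from the first term -8/11: roots of the ratio polynomials (prefactor -8/11) are the negated parameters.
Step ratio: r(k) = (-2/3) * (k+1/6) (k+3) / [(k+2) (k+1)] - poly over poly, x = (-2/3) from leading terms; C = -8/11 at k = 0.


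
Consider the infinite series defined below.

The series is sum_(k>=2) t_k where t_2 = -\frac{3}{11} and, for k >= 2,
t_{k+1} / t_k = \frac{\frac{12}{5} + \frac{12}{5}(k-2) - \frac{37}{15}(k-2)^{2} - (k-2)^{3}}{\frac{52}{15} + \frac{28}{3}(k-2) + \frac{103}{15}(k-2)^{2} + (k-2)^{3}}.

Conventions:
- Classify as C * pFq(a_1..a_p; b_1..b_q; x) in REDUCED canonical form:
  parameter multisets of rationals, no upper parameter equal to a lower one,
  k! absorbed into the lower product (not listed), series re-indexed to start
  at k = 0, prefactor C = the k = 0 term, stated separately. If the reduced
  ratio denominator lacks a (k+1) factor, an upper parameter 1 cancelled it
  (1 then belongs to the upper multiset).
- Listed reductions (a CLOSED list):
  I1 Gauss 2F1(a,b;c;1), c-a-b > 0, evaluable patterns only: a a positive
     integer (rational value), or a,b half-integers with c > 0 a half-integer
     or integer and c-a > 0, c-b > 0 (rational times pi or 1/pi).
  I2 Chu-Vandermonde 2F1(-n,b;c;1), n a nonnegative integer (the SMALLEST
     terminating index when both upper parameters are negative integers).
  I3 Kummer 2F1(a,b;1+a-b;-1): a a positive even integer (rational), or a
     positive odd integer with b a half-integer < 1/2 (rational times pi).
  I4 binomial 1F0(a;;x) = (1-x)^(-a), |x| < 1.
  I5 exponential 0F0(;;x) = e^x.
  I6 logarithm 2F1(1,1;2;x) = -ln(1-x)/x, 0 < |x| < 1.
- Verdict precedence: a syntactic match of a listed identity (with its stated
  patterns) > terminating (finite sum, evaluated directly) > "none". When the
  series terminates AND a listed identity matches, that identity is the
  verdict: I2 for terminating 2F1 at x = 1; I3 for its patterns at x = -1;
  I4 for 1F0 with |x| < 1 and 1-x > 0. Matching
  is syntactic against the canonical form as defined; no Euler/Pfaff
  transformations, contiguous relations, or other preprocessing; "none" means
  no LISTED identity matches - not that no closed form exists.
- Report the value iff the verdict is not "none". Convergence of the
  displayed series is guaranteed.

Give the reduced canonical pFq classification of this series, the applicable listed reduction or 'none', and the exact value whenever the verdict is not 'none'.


Prefactor -\frac{3}{11}, argument -1: 2F1 with upper {-\frac{6}{5}, 3} over lower {\frac{26}{5}}. Verdict: none. Every listed pattern misses the 2F1 form at -1, upper {-\frac{6}{5}, 3}.

Structural cue: with t_0 = -\frac{3}{11}, roots of the ratio polynomials (prefactor -3/11) are the negated parameters.
Consecutive-term ratio: r(k) = -1 * (k-\frac{6}{5}) (k+3) / [(k+\frac{26}{5}) (k+1)] - poly over poly, x = -1 from leading terms; C = -\frac{3}{11} at k = 0.


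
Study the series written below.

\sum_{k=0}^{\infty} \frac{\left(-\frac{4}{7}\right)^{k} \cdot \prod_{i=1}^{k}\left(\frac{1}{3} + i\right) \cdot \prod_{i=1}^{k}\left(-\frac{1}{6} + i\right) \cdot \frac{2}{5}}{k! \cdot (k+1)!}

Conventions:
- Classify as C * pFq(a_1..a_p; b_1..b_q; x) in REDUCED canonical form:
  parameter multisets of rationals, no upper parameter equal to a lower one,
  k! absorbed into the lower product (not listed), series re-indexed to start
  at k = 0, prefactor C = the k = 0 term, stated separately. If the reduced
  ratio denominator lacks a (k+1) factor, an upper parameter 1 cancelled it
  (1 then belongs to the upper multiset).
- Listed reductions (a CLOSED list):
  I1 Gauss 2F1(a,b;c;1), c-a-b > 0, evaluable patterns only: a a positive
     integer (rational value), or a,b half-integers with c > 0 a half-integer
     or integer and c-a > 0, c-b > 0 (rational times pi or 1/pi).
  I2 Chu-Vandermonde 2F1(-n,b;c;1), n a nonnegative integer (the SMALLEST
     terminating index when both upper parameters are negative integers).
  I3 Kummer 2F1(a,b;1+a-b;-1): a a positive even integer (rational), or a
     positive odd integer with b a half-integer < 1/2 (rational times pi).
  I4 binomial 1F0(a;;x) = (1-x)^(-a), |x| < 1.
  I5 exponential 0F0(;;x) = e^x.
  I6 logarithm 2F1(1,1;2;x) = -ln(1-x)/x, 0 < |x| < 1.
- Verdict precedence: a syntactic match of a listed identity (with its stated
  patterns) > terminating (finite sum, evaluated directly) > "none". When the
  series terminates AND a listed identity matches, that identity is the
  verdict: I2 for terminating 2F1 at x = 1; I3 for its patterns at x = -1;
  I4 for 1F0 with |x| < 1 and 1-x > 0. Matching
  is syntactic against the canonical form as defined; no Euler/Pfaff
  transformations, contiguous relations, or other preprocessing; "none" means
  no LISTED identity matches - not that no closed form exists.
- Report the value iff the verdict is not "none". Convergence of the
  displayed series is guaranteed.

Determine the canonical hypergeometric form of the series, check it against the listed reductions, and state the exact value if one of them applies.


Prefactor \frac{2}{5}, argument -\frac{4}{7}: 2F1 with upper {\frac{5}{6}, \frac{4}{3}} over lower {2}. Verdict: none here - no I1-I6 shape fits x = -\frac{4}{7} with lower {2}.

Structural cue: t_0 being \frac{2}{5}, the denominator's factorial ratio (prefactor 2/5) is a lower Pochhammer.
Step ratio: r(k) = -\frac{4}{7} * (k+\frac{5}{6}) (k+\frac{4}{3}) / [(k+2) (k+1)] - rational; roots negated = parameters, x = -\frac{4}{7}, C = \frac{2}{5}.


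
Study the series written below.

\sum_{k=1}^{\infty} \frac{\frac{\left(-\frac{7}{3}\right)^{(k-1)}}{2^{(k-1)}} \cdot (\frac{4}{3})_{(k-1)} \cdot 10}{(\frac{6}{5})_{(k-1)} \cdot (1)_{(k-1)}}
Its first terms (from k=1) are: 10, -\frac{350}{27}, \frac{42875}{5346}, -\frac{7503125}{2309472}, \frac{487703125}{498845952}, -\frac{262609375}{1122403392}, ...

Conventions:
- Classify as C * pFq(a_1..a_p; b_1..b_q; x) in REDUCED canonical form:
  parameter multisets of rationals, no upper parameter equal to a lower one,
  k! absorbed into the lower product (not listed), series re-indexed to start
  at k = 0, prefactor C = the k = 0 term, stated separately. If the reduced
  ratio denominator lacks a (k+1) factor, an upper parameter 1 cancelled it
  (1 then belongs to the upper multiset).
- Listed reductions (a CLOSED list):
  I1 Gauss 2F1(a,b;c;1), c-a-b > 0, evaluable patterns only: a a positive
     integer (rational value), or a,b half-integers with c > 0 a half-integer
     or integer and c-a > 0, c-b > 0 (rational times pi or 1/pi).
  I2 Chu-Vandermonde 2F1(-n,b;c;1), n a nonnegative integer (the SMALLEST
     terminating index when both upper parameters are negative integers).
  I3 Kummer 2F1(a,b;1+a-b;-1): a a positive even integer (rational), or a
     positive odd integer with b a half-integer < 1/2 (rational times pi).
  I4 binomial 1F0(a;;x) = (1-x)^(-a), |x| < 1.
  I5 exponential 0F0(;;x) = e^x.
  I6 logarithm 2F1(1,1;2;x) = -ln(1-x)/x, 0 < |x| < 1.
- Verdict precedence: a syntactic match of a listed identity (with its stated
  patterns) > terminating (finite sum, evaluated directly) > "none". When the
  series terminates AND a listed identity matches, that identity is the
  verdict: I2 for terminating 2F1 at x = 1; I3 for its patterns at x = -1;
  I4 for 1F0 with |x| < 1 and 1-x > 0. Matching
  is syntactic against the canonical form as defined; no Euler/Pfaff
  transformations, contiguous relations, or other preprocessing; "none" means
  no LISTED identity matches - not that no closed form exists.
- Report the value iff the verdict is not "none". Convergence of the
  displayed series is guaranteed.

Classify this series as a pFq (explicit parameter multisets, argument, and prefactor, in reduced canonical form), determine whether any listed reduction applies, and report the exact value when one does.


Reduced: x = -\frac{7}{6}, 1F1, upper = {\frac{4}{3}}, lower = {\frac{6}{5}}, C = 10. Verdict: none. A 1F1 with upper {\frac{4}{3}} fits none of I1-I6 at x = -\frac{7}{6}; the sum runs forever.

Key step: t_0 = 10 here, and (1)_k (C = 10, x = -7/6) is k! itself.
Adjacent-term ratio: r(k) = -\frac{7}{6} * (k+\frac{4}{3}) / [(k+\frac{6}{5}) (k+1)] - rational; roots negated = parameters, x = -\frac{7}{6}, C = 10.


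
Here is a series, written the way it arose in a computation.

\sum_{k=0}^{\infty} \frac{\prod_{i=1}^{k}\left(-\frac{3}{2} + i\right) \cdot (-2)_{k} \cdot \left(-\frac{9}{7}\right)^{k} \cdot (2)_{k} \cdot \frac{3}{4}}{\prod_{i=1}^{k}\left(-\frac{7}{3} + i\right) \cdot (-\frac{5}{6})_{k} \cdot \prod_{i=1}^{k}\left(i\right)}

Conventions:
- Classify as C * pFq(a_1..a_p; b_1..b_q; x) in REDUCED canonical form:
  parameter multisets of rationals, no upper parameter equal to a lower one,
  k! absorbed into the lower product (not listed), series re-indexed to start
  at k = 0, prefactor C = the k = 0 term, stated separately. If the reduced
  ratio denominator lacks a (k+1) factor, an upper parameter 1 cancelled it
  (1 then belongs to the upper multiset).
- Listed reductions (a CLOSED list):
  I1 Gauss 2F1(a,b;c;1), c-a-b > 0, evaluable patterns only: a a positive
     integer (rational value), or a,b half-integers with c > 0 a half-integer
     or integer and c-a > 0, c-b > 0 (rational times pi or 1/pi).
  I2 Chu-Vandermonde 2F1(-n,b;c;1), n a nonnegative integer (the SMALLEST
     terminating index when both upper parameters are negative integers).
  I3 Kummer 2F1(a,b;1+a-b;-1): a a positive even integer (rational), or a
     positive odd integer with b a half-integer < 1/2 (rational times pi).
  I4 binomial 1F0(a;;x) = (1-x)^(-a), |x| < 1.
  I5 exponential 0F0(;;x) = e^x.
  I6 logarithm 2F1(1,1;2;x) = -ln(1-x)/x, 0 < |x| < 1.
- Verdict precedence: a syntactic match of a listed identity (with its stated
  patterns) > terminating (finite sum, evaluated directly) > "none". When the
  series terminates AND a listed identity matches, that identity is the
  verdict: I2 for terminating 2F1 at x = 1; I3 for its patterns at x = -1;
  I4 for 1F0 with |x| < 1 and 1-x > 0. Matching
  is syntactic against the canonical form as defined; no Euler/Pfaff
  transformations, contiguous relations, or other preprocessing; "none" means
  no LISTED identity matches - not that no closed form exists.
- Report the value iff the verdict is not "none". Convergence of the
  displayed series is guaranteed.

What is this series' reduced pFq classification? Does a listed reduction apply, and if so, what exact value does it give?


This is \frac{3}{4} * 3F2(-2, -\frac{1}{2}, 2; -\frac{4}{3}, -\frac{5}{6}; -\frac{9}{7}) in reduced canonical form. Verdict: terminating. With -2 upstairs the series is a 3-term polynomial sum; evaluated term by term. Hence: \frac{57117}{1960}.

Structural cue: x = -\frac{9}{7} and the product of the first k integers (C = 3/4) is k!.
Term ratio: r(k) = -\frac{9}{7} * (k-2) (k-\frac{1}{2}) (k+2) / [(k-\frac{4}{3}) (k-\frac{5}{6}) (k+1)] - rational in k. x = -\frac{9}{7}; t_0 = \frac{3}{4}; negate the roots.


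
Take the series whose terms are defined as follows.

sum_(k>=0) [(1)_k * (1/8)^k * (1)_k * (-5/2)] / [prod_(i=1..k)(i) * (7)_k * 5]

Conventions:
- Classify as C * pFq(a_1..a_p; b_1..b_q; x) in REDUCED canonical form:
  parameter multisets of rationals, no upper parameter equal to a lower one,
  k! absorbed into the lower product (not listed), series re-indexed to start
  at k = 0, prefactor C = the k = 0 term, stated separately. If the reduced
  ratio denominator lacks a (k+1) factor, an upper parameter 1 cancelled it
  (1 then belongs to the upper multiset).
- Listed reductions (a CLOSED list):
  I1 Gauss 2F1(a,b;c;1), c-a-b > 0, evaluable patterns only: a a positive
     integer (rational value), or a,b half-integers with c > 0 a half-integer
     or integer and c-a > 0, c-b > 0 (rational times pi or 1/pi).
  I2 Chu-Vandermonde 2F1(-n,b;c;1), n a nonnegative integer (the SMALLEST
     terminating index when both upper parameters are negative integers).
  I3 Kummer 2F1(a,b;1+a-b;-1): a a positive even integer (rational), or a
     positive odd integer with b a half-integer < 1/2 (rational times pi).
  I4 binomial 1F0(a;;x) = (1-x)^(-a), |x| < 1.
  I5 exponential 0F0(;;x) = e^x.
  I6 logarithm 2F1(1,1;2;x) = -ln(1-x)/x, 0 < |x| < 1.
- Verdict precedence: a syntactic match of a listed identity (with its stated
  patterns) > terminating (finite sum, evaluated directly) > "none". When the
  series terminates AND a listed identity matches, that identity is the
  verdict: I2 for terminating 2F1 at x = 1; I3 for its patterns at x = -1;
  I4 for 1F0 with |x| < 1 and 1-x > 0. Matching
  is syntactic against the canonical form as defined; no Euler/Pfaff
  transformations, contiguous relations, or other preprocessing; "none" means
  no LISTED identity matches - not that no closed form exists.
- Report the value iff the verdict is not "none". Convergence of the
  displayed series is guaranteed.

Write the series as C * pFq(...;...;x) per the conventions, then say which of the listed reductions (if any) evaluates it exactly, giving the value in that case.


Reduced: x = 1/8, 2F1, upper = {1, 1}, lower = {7}, C = -1/2. Verdict: none (x = 1/8): each listed identity misses the multisets {1, 1} ; {7}.

First insight: t_0 = -1/2 here, and the product of the first k integers (prefactor -1/2) is k!.
Consecutive-term ratio: r(k) = (1/8) * (k+1) (k+1) / [(k+7) (k+1)] - rational; roots negated = parameters, x = (1/8), C = -1/2.
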